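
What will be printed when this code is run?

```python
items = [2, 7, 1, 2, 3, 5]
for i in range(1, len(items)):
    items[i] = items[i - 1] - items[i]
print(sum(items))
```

i=1: items[1] = 2-7 = -5 → [2, -5, 1, 2, 3, 5]
i=2: items[2] = (-5)-1 = -6 → [2, -5, -6, 2, 3, 5]
i=3: items[3] = (-6)-2 = -8 → [2, -5, -6, -8, 3, 5]
i=4: items[4] = (-8)-3 = -11 → [2, -5, -6, -8, -11, 5]
i=5: items[5] = (-11)-5 = -16 → [2, -5, -6, -8, -11, -16]
sum = -44

-44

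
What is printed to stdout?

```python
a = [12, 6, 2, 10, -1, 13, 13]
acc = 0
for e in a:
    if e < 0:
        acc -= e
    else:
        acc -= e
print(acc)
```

e=12: not <0, acc = 0-12 = -12
e=6: not <0, acc = (-12)-6 = -18
e=2: not <0, acc = (-18)-2 = -20
e=10: not <0, acc = (-20)-10 = -30
e=-1: <0, acc = (-30)-(-1) = -29
e=13: not <0, acc = (-29)-13 = -42
e=13: not <0, acc = (-42)-13 = -55

-55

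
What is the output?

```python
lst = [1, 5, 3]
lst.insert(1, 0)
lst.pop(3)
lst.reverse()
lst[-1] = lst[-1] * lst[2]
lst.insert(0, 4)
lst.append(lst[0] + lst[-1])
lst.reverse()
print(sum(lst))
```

insert 0 at 1 → [1, 0, 5, 3]
pop(3) removes 3 → [1, 0, 5]
reverse → [5, 0, 1]
lst[-1] = lst[-1]*lst[2] = 1*1 = 1 → [5, 0, 1]
insert 4 at 0 → [4, 5, 0, 1]
append lst[0]+lst[-1] = 4+1 = 5 → [4, 5, 0, 1, 5]
reverse → [5, 1, 0, 5, 4]
sum = 15

15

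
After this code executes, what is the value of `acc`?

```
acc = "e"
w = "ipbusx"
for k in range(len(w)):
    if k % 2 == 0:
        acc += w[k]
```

'eibs'

k=0: add 'i' → 'ei'
k=1: skip
k=2: add 'b' → 'eib'
k=3: skip
k=4: add 's' → 'eibs'
k=5: skip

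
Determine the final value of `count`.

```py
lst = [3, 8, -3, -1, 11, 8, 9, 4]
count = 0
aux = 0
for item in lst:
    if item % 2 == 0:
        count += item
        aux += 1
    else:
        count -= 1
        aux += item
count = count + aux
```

item=3: not even, count = 0-1 = -1; aux=3
item=8: even, count = (-1)+8 = 7; aux=4
item=-3: not even, count = 7-1 = 6; aux=1
item=-1: not even, count = 6-1 = 5; aux=0
item=11: not even, count = 5-1 = 4; aux=11
item=8: even, count = 4+8 = 12; aux=12
item=9: not even, count = 12-1 = 11; aux=21
item=4: even, count = 11+4 = 15; aux=22
count+aux = 15+22 = 37

37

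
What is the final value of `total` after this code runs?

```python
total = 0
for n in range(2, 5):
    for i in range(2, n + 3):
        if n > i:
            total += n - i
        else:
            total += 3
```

n=2,i=2: not 2>2, total = 0+3 = 3
n=2,i=3: not 2>3, total = 3+3 = 6
n=2,i=4: not 2>4, total = 6+3 = 9
n=3,i=2: 3>2, total = 9+1 = 10
n=3,i=3: not 3>3, total = 10+3 = 13
n=3,i=4: not 3>4, total = 13+3 = 16
n=3,i=5: not 3>5, total = 16+3 = 19
n=4,i=2: 4>2, total = 19+2 = 21
n=4,i=3: 4>3, total = 21+1 = 22
n=4,i=4: not 4>4, total = 22+3 = 25
n=4,i=5: not 4>5, total = 25+3 = 28
n=4,i=6: not 4>6, total = 28+3 = 31

31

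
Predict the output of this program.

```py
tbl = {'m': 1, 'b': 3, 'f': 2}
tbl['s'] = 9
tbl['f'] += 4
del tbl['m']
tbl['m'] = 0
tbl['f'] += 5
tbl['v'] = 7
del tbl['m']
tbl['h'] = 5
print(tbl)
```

{'b': 3, 'f': 11, 's': 9, 'v': 7, 'h': 5}

tbl['s'] = 9 → {'m': 1, 'b': 3, 'f': 2, 's': 9}
tbl['f'] = 2+4 = 6 → {'m': 1, 'b': 3, 'f': 6, 's': 9}
del 'm' → {'b': 3, 'f': 6, 's': 9}
tbl['m'] = 0 → {'b': 3, 'f': 6, 's': 9, 'm': 0}
tbl['f'] = 6+5 = 11 → {'b': 3, 'f': 11, 's': 9, 'm': 0}
tbl['v'] = 7 → {'b': 3, 'f': 11, 's': 9, 'm': 0, 'v': 7}
del 'm' → {'b': 3, 'f': 11, 's': 9, 'v': 7}
tbl['h'] = 5 → {'b': 3, 'f': 11, 's': 9, 'v': 7, 'h': 5}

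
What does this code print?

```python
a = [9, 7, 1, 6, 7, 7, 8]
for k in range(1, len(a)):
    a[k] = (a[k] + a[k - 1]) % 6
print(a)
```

k=1: a[1] = (7+9)%6 = 4 → [9, 4, 1, 6, 7, 7, 8]
k=2: a[2] = (1+4)%6 = 5 → [9, 4, 5, 6, 7, 7, 8]
k=3: a[3] = (6+5)%6 = 5 → [9, 4, 5, 5, 7, 7, 8]
k=4: a[4] = (7+5)%6 = 0 → [9, 4, 5, 5, 0, 7, 8]
k=5: a[5] = (7+0)%6 = 1 → [9, 4, 5, 5, 0, 1, 8]
k=6: a[6] = (8+1)%6 = 3 → [9, 4, 5, 5, 0, 1, 3]

[9, 4, 5, 5, 0, 1, 3]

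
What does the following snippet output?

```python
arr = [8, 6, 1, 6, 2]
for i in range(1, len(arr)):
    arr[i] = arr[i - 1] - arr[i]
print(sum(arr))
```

-1

i=1: arr[1] = 8-6 = 2 → [8, 2, 1, 6, 2]
i=2: arr[2] = 2-1 = 1 → [8, 2, 1, 6, 2]
i=3: arr[3] = 1-6 = -5 → [8, 2, 1, -5, 2]
i=4: arr[4] = (-5)-2 = -7 → [8, 2, 1, -5, -7]
sum = -1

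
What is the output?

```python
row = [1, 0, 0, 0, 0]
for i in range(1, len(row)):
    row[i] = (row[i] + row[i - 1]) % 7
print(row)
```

i=1: row[1] = (0+1)%7 = 1 → [1, 1, 0, 0, 0]
i=2: row[2] = (0+1)%7 = 1 → [1, 1, 1, 0, 0]
i=3: row[3] = (0+1)%7 = 1 → [1, 1, 1, 1, 0]
i=4: row[4] = (0+1)%7 = 1 → [1, 1, 1, 1, 1]

[1, 1, 1, 1, 1]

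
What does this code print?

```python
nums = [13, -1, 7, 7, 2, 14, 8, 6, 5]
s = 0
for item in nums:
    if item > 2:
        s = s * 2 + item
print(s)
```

1329

item=13: >2, s = 0*2+13 = 13
item=-1: not >2
item=7: >2, s = 13*2+7 = 33
item=7: >2, s = 33*2+7 = 73
item=2: not >2
item=14: >2, s = 73*2+14 = 160
item=8: >2, s = 160*2+8 = 328
item=6: >2, s = 328*2+6 = 662
item=5: >2, s = 662*2+5 = 1329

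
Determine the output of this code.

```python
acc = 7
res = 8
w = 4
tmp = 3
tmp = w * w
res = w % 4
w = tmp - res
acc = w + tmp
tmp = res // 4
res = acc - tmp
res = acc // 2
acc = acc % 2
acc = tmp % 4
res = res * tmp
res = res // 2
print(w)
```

16

tmp = 4*4 = 16
res = 4%4 = 0
w = 16-0 = 16
acc = 16+16 = 32
tmp = 0//4 = 0
res = 32-0 = 32
res = 32//2 = 16
acc = 32%2 = 0
acc = 0%4 = 0
res = 16*0 = 0
res = 0//2 = 0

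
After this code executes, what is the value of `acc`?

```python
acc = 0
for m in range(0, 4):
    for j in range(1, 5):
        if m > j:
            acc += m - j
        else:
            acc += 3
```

m=0,j=1: not 0>1, acc = 0+3 = 3
m=0,j=2: not 0>2, acc = 3+3 = 6
m=0,j=3: not 0>3, acc = 6+3 = 9
m=0,j=4: not 0>4, acc = 9+3 = 12
m=1,j=1: not 1>1, acc = 12+3 = 15
m=1,j=2: not 1>2, acc = 15+3 = 18
m=1,j=3: not 1>3, acc = 18+3 = 21
m=1,j=4: not 1>4, acc = 21+3 = 24
m=2,j=1: 2>1, acc = 24+1 = 25
m=2,j=2: not 2>2, acc = 25+3 = 28
m=2,j=3: not 2>3, acc = 28+3 = 31
m=2,j=4: not 2>4, acc = 31+3 = 34
m=3,j=1: 3>1, acc = 34+2 = 36
m=3,j=2: 3>2, acc = 36+1 = 37
m=3,j=3: not 3>3, acc = 37+3 = 40
m=3,j=4: not 3>4, acc = 40+3 = 43

43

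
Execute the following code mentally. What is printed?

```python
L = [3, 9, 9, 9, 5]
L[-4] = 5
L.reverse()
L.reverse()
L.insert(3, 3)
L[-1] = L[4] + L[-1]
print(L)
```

L[-4] = 5 → [3, 5, 9, 9, 5]
reverse → [5, 9, 9, 5, 3]
reverse → [3, 5, 9, 9, 5]
insert 3 at 3 → [3, 5, 9, 3, 9, 5]
L[-1] = L[4]+L[-1] = 9+5 = 14 → [3, 5, 9, 3, 9, 14]

[3, 5, 9, 3, 9, 14]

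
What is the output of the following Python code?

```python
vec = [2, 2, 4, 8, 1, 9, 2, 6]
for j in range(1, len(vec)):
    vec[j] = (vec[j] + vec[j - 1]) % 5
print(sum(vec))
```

20

j=1: vec[1] = (2+2)%5 = 4 → [2, 4, 4, 8, 1, 9, 2, 6]
j=2: vec[2] = (4+4)%5 = 3 → [2, 4, 3, 8, 1, 9, 2, 6]
j=3: vec[3] = (8+3)%5 = 1 → [2, 4, 3, 1, 1, 9, 2, 6]
j=4: vec[4] = (1+1)%5 = 2 → [2, 4, 3, 1, 2, 9, 2, 6]
j=5: vec[5] = (9+2)%5 = 1 → [2, 4, 3, 1, 2, 1, 2, 6]
j=6: vec[6] = (2+1)%5 = 3 → [2, 4, 3, 1, 2, 1, 3, 6]
j=7: vec[7] = (6+3)%5 = 4 → [2, 4, 3, 1, 2, 1, 3, 4]
sum = 20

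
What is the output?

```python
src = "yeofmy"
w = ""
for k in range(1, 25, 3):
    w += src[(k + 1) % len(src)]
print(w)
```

oyoyoyoy

k=1: add src[2]='o' → 'o'
k=4: add src[5]='y' → 'oy'
k=7: add src[2]='o' → 'oyo'
k=10: add src[5]='y' → 'oyoy'
k=13: add src[2]='o' → 'oyoyo'
k=16: add src[5]='y' → 'oyoyoy'
k=19: add src[2]='o' → 'oyoyoyo'
k=22: add src[5]='y' → 'oyoyoyoy'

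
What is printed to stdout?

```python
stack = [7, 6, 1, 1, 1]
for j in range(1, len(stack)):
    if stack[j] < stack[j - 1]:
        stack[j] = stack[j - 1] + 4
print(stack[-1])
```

j=1: 6<7, stack[1] = 7+4 = 11 → [7, 11, 1, 1, 1]
j=2: 1<11, stack[2] = 11+4 = 15 → [7, 11, 15, 1, 1]
j=3: 1<15, stack[3] = 15+4 = 19 → [7, 11, 15, 19, 1]
j=4: 1<19, stack[4] = 19+4 = 23 → [7, 11, 15, 19, 23]

23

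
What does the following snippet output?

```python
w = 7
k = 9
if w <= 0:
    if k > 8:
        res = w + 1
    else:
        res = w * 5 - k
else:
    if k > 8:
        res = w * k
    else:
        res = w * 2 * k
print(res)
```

w=7, k=9
w <= 0 is False; k > 8 is True
→ res = w * k = 63

63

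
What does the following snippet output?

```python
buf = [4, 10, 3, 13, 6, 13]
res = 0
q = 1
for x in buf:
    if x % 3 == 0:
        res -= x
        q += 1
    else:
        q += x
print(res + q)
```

34

x=4: not %3==0; q=5
x=10: not %3==0; q=15
x=3: %3==0, res = 0-3 = -3; q=16
x=13: not %3==0; q=29
x=6: %3==0, res = (-3)-6 = -9; q=30
x=13: not %3==0; q=43
res+q = (-9)+43 = 34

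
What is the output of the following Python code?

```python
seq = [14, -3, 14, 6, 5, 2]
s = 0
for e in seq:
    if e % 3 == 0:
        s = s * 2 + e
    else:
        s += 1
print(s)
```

8

e=14: not %3==0, s = 0+1 = 1
e=-3: %3==0, s = 1*2+(-3) = -1
e=14: not %3==0, s = (-1)+1 = 0
e=6: %3==0, s = 0*2+6 = 6
e=5: not %3==0, s = 6+1 = 7
e=2: not %3==0, s = 7+1 = 8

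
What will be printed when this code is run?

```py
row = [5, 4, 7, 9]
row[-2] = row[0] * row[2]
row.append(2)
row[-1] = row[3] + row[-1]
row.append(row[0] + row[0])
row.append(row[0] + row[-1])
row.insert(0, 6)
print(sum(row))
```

95

row[-2] = row[0]*row[2] = 5*7 = 35 → [5, 4, 35, 9]
append 2 → [5, 4, 35, 9, 2]
row[-1] = row[3]+row[-1] = 9+2 = 11 → [5, 4, 35, 9, 11]
append row[0]+row[0] = 5+5 = 10 → [5, 4, 35, 9, 11, 10]
append row[0]+row[-1] = 5+10 = 15 → [5, 4, 35, 9, 11, 10, 15]
insert 6 at 0 → [6, 5, 4, 35, 9, 11, 10, 15]
sum = 95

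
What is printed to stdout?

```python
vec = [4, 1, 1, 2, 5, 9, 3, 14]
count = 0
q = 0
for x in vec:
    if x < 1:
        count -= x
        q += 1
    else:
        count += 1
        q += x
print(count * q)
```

x=4: not <1, count = 0+1 = 1; q=4
x=1: not <1, count = 1+1 = 2; q=5
x=1: not <1, count = 2+1 = 3; q=6
x=2: not <1, count = 3+1 = 4; q=8
x=5: not <1, count = 4+1 = 5; q=13
x=9: not <1, count = 5+1 = 6; q=22
x=3: not <1, count = 6+1 = 7; q=25
x=14: not <1, count = 7+1 = 8; q=39
count*q = 8*39 = 312

312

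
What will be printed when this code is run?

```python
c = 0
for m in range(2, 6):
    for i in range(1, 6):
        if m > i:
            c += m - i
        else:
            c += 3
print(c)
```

50

m=2,i=1: 2>1, c = 0+1 = 1
m=2,i=2: not 2>2, c = 1+3 = 4
m=2,i=3: not 2>3, c = 4+3 = 7
m=2,i=4: not 2>4, c = 7+3 = 10
m=2,i=5: not 2>5, c = 10+3 = 13
m=3,i=1: 3>1, c = 13+2 = 15
m=3,i=2: 3>2, c = 15+1 = 16
m=3,i=3: not 3>3, c = 16+3 = 19
m=3,i=4: not 3>4, c = 19+3 = 22
m=3,i=5: not 3>5, c = 22+3 = 25
m=4,i=1: 4>1, c = 25+3 = 28
m=4,i=2: 4>2, c = 28+2 = 30
m=4,i=3: 4>3, c = 30+1 = 31
m=4,i=4: not 4>4, c = 31+3 = 34
m=4,i=5: not 4>5, c = 34+3 = 37
m=5,i=1: 5>1, c = 37+4 = 41
m=5,i=2: 5>2, c = 41+3 = 44
m=5,i=3: 5>3, c = 44+2 = 46
m=5,i=4: 5>4, c = 46+1 = 47
m=5,i=5: not 5>5, c = 47+3 = 50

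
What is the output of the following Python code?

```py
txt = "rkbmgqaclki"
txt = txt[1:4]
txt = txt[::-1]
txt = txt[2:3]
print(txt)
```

k

slice [1:4] → 'kbm'
reverse → 'mbk'
slice [2:3] → 'k'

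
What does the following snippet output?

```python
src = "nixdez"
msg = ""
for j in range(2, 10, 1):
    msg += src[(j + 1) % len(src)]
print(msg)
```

j=2: add src[3]='d' → 'd'
j=3: add src[4]='e' → 'de'
j=4: add src[5]='z' → 'dez'
j=5: add src[0]='n' → 'dezn'
j=6: add src[1]='i' → 'dezni'
j=7: add src[2]='x' → 'deznix'
j=8: add src[3]='d' → 'deznixd'
j=9: add src[4]='e' → 'deznixde'

deznixde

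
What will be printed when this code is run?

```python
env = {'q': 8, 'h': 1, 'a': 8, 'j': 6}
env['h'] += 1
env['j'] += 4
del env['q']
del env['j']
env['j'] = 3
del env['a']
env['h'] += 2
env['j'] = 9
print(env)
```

env['h'] = 1+1 = 2 → {'q': 8, 'h': 2, 'a': 8, 'j': 6}
env['j'] = 6+4 = 10 → {'q': 8, 'h': 2, 'a': 8, 'j': 10}
del 'q' → {'h': 2, 'a': 8, 'j': 10}
del 'j' → {'h': 2, 'a': 8}
env['j'] = 3 → {'h': 2, 'a': 8, 'j': 3}
del 'a' → {'h': 2, 'j': 3}
env['h'] = 2+2 = 4 → {'h': 4, 'j': 3}
env['j'] = 9 → {'h': 4, 'j': 9}

{'h': 4, 'j': 9}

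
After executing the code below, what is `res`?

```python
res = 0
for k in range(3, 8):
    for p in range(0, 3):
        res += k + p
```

90

k=3,p=0: res = 0+3 = 3
k=3,p=1: res = 3+4 = 7
k=3,p=2: res = 7+5 = 12
k=4,p=0: res = 12+4 = 16
k=4,p=1: res = 16+5 = 21
k=4,p=2: res = 21+6 = 27
k=5,p=0: res = 27+5 = 32
k=5,p=1: res = 32+6 = 38
k=5,p=2: res = 38+7 = 45
k=6,p=0: res = 45+6 = 51
k=6,p=1: res = 51+7 = 58
k=6,p=2: res = 58+8 = 66
k=7,p=0: res = 66+7 = 73
k=7,p=1: res = 73+8 = 81
k=7,p=2: res = 81+9 = 90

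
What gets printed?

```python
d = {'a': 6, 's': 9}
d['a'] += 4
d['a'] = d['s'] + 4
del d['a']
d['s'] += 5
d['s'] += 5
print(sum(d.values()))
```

19

d['a'] = 6+4 = 10 → {'a': 10, 's': 9}
d['a'] = d['s']+4 = 13 → {'a': 13, 's': 9}
del 'a' → {'s': 9}
d['s'] = 9+5 = 14 → {'s': 14}
d['s'] = 14+5 = 19 → {'s': 19}
sum of values = 19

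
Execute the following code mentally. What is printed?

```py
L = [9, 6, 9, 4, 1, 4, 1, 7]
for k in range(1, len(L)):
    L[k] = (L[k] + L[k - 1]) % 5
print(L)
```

k=1: L[1] = (6+9)%5 = 0 → [9, 0, 9, 4, 1, 4, 1, 7]
k=2: L[2] = (9+0)%5 = 4 → [9, 0, 4, 4, 1, 4, 1, 7]
k=3: L[3] = (4+4)%5 = 3 → [9, 0, 4, 3, 1, 4, 1, 7]
k=4: L[4] = (1+3)%5 = 4 → [9, 0, 4, 3, 4, 4, 1, 7]
k=5: L[5] = (4+4)%5 = 3 → [9, 0, 4, 3, 4, 3, 1, 7]
k=6: L[6] = (1+3)%5 = 4 → [9, 0, 4, 3, 4, 3, 4, 7]
k=7: L[7] = (7+4)%5 = 1 → [9, 0, 4, 3, 4, 3, 4, 1]

[9, 0, 4, 3, 4, 3, 4, 1]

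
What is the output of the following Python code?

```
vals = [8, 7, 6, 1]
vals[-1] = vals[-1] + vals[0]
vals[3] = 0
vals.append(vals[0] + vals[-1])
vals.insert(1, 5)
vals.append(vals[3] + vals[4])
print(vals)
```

vals[-1] = vals[-1]+vals[0] = 1+8 = 9 → [8, 7, 6, 9]
vals[3] = 0 → [8, 7, 6, 0]
append vals[0]+vals[-1] = 8+0 = 8 → [8, 7, 6, 0, 8]
insert 5 at 1 → [8, 5, 7, 6, 0, 8]
append vals[3]+vals[4] = 6+0 = 6 → [8, 5, 7, 6, 0, 8, 6]

[8, 5, 7, 6, 0, 8, 6]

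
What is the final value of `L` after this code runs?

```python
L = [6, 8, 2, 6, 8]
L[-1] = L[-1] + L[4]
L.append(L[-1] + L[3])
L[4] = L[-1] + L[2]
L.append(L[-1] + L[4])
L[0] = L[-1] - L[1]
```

L[-1] = L[-1]+L[4] = 8+8 = 16 → [6, 8, 2, 6, 16]
append L[-1]+L[3] = 16+6 = 22 → [6, 8, 2, 6, 16, 22]
L[4] = L[-1]+L[2] = 22+2 = 24 → [6, 8, 2, 6, 24, 22]
append L[-1]+L[4] = 22+24 = 46 → [6, 8, 2, 6, 24, 22, 46]
L[0] = L[-1]-L[1] = 46-8 = 38 → [38, 8, 2, 6, 24, 22, 46]

[38, 8, 2, 6, 24, 22, 46]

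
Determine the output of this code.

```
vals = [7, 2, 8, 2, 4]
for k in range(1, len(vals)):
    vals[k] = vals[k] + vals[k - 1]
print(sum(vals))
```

75

k=1: vals[1] = 2+7 = 9 → [7, 9, 8, 2, 4]
k=2: vals[2] = 8+9 = 17 → [7, 9, 17, 2, 4]
k=3: vals[3] = 2+17 = 19 → [7, 9, 17, 19, 4]
k=4: vals[4] = 4+19 = 23 → [7, 9, 17, 19, 23]
sum = 75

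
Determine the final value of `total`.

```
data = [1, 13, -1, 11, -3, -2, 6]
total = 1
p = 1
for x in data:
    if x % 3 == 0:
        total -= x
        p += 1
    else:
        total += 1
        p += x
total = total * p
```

75

x=1: not %3==0, total = 1+1 = 2; p=2
x=13: not %3==0, total = 2+1 = 3; p=15
x=-1: not %3==0, total = 3+1 = 4; p=14
x=11: not %3==0, total = 4+1 = 5; p=25
x=-3: %3==0, total = 5-(-3) = 8; p=26
x=-2: not %3==0, total = 8+1 = 9; p=24
x=6: %3==0, total = 9-6 = 3; p=25
total*p = 3*25 = 75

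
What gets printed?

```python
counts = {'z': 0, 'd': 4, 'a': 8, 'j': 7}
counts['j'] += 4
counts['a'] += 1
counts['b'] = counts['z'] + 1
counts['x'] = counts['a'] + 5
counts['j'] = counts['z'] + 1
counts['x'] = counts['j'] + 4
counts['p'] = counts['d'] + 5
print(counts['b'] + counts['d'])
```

counts['j'] = 7+4 = 11 → {'z': 0, 'd': 4, 'a': 8, 'j': 11}
counts['a'] = 8+1 = 9 → {'z': 0, 'd': 4, 'a': 9, 'j': 11}
counts['b'] = counts['z']+1 = 1 → {'z': 0, 'd': 4, 'a': 9, 'j': 11, 'b': 1}
counts['x'] = counts['a']+5 = 14 → {'z': 0, 'd': 4, 'a': 9, 'j': 11, 'b': 1, 'x': 14}
counts['j'] = counts['z']+1 = 1 → {'z': 0, 'd': 4, 'a': 9, 'j': 1, 'b': 1, 'x': 14}
counts['x'] = counts['j']+4 = 5 → {'z': 0, 'd': 4, 'a': 9, 'j': 1, 'b': 1, 'x': 5}
counts['p'] = counts['d']+5 = 9 → {'z': 0, 'd': 4, 'a': 9, 'j': 1, 'b': 1, 'x': 5, 'p': 9}
counts['b']+counts['d'] = 1+4 = 5

5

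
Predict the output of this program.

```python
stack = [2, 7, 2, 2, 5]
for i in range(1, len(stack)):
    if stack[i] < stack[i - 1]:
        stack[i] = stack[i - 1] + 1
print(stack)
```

i=1: 7>=2, unchanged → [2, 7, 2, 2, 5]
i=2: 2<7, stack[2] = 7+1 = 8 → [2, 7, 8, 2, 5]
i=3: 2<8, stack[3] = 8+1 = 9 → [2, 7, 8, 9, 5]
i=4: 5<9, stack[4] = 9+1 = 10 → [2, 7, 8, 9, 10]

[2, 7, 8, 9, 10]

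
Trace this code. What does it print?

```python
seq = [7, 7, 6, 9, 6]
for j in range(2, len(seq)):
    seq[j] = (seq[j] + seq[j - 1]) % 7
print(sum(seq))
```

21

j=2: seq[2] = (6+7)%7 = 6 → [7, 7, 6, 9, 6]
j=3: seq[3] = (9+6)%7 = 1 → [7, 7, 6, 1, 6]
j=4: seq[4] = (6+1)%7 = 0 → [7, 7, 6, 1, 0]
sum = 21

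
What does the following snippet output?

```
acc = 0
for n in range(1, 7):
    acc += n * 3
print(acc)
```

n=1: acc = 0+1*3 = 3
n=2: acc = 3+2*3 = 9
n=3: acc = 9+3*3 = 18
n=4: acc = 18+4*3 = 30
n=5: acc = 30+5*3 = 45
n=6: acc = 45+6*3 = 63

63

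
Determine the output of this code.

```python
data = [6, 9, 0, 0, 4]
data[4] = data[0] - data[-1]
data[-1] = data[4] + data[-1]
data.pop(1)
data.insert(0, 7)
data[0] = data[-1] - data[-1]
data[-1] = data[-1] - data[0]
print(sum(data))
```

data[4] = data[0]-data[-1] = 6-4 = 2 → [6, 9, 0, 0, 2]
data[-1] = data[4]+data[-1] = 2+2 = 4 → [6, 9, 0, 0, 4]
pop(1) removes 9 → [6, 0, 0, 4]
insert 7 at 0 → [7, 6, 0, 0, 4]
data[0] = data[-1]-data[-1] = 4-4 = 0 → [0, 6, 0, 0, 4]
data[-1] = data[-1]-data[0] = 4-0 = 4 → [0, 6, 0, 0, 4]
sum = 10

10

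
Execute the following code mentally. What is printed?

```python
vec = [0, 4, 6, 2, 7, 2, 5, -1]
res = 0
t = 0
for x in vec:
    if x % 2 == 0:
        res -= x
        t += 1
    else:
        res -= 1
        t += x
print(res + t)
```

x=0: even, res = 0-0 = 0; t=1
x=4: even, res = 0-4 = -4; t=2
x=6: even, res = (-4)-6 = -10; t=3
x=2: even, res = (-10)-2 = -12; t=4
x=7: not even, res = (-12)-1 = -13; t=11
x=2: even, res = (-13)-2 = -15; t=12
x=5: not even, res = (-15)-1 = -16; t=17
x=-1: not even, res = (-16)-1 = -17; t=16
res+t = (-17)+16 = -1

-1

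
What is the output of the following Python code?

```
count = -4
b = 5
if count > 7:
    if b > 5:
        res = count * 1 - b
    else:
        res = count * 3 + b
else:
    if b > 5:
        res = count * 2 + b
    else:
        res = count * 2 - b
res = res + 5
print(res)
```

-8

count=-4, b=5
count > 7 is False; b > 5 is False
→ res = count * 2 - b = -13
res = (-13)+5 = -8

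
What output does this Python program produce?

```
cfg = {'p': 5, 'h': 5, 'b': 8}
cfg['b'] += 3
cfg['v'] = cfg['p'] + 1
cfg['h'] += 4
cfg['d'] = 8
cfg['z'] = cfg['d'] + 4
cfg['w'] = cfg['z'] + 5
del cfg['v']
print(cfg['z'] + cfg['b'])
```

23

cfg['b'] = 8+3 = 11 → {'p': 5, 'h': 5, 'b': 11}
cfg['v'] = cfg['p']+1 = 6 → {'p': 5, 'h': 5, 'b': 11, 'v': 6}
cfg['h'] = 5+4 = 9 → {'p': 5, 'h': 9, 'b': 11, 'v': 6}
cfg['d'] = 8 → {'p': 5, 'h': 9, 'b': 11, 'v': 6, 'd': 8}
cfg['z'] = cfg['d']+4 = 12 → {'p': 5, 'h': 9, 'b': 11, 'v': 6, 'd': 8, 'z': 12}
cfg['w'] = cfg['z']+5 = 17 → {'p': 5, 'h': 9, 'b': 11, 'v': 6, 'd': 8, 'z': 12, 'w': 17}
del 'v' → {'p': 5, 'h': 9, 'b': 11, 'd': 8, 'z': 12, 'w': 17}
cfg['z']+cfg['b'] = 12+11 = 23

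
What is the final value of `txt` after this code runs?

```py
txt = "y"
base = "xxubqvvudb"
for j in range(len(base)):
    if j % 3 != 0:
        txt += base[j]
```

j=0: skip
j=1: add 'x' → 'yx'
j=2: add 'u' → 'yxu'
j=3: skip
j=4: add 'q' → 'yxuq'
j=5: add 'v' → 'yxuqv'
j=6: skip
j=7: add 'u' → 'yxuqvu'
j=8: add 'd' → 'yxuqvud'
j=9: skip

'yxuqvud'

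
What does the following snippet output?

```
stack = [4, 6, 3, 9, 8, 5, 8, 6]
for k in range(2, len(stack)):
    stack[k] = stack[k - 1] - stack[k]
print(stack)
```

[4, 6, 3, -6, -14, -19, -27, -33]

k=2: stack[2] = 6-3 = 3 → [4, 6, 3, 9, 8, 5, 8, 6]
k=3: stack[3] = 3-9 = -6 → [4, 6, 3, -6, 8, 5, 8, 6]
k=4: stack[4] = (-6)-8 = -14 → [4, 6, 3, -6, -14, 5, 8, 6]
k=5: stack[5] = (-14)-5 = -19 → [4, 6, 3, -6, -14, -19, 8, 6]
k=6: stack[6] = (-19)-8 = -27 → [4, 6, 3, -6, -14, -19, -27, 6]
k=7: stack[7] = (-27)-6 = -33 → [4, 6, 3, -6, -14, -19, -27, -33]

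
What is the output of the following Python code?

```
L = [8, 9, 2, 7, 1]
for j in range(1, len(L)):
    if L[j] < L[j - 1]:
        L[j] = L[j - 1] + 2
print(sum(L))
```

56

j=1: 9>=8, unchanged → [8, 9, 2, 7, 1]
j=2: 2<9, L[2] = 9+2 = 11 → [8, 9, 11, 7, 1]
j=3: 7<11, L[3] = 11+2 = 13 → [8, 9, 11, 13, 1]
j=4: 1<13, L[4] = 13+2 = 15 → [8, 9, 11, 13, 15]
sum = 56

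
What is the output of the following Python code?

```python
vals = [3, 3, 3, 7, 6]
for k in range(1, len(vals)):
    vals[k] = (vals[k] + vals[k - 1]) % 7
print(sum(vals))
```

14

k=1: vals[1] = (3+3)%7 = 6 → [3, 6, 3, 7, 6]
k=2: vals[2] = (3+6)%7 = 2 → [3, 6, 2, 7, 6]
k=3: vals[3] = (7+2)%7 = 2 → [3, 6, 2, 2, 6]
k=4: vals[4] = (6+2)%7 = 1 → [3, 6, 2, 2, 1]
sum = 14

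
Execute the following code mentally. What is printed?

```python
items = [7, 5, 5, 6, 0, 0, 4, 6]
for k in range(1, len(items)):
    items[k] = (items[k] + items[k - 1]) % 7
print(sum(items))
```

k=1: items[1] = (5+7)%7 = 5 → [7, 5, 5, 6, 0, 0, 4, 6]
k=2: items[2] = (5+5)%7 = 3 → [7, 5, 3, 6, 0, 0, 4, 6]
k=3: items[3] = (6+3)%7 = 2 → [7, 5, 3, 2, 0, 0, 4, 6]
k=4: items[4] = (0+2)%7 = 2 → [7, 5, 3, 2, 2, 0, 4, 6]
k=5: items[5] = (0+2)%7 = 2 → [7, 5, 3, 2, 2, 2, 4, 6]
k=6: items[6] = (4+2)%7 = 6 → [7, 5, 3, 2, 2, 2, 6, 6]
k=7: items[7] = (6+6)%7 = 5 → [7, 5, 3, 2, 2, 2, 6, 5]
sum = 32

32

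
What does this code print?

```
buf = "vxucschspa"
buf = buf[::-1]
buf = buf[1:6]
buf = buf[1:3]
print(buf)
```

sh

reverse → 'apshcscuxv'
slice [1:6] → 'pshcs'
slice [1:3] → 'sh'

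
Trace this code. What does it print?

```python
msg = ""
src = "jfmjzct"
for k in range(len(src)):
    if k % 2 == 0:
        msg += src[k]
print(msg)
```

k=0: add 'j' → 'j'
k=1: skip
k=2: add 'm' → 'jm'
k=3: skip
k=4: add 'z' → 'jmz'
k=5: skip
k=6: add 't' → 'jmzt'

jmzt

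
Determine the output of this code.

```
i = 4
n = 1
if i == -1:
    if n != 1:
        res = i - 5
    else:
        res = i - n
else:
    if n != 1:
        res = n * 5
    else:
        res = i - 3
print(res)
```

i=4, n=1
i == -1 is False; n != 1 is False
→ res = i - 3 = 1

1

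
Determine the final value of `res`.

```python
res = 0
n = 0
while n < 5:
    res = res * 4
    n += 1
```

0

n=0: res = 0*4 = 0
n=1: res = 0*4 = 0
n=2: res = 0*4 = 0
n=3: res = 0*4 = 0
n=4: res = 0*4 = 0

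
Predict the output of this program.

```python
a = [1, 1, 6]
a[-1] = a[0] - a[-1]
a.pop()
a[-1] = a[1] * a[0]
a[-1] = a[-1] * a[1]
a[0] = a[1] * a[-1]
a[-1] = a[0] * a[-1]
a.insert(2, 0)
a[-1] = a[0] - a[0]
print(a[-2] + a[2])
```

1

a[-1] = a[0]-a[-1] = 1-6 = -5 → [1, 1, -5]
pop() removes -5 → [1, 1]
a[-1] = a[1]*a[0] = 1*1 = 1 → [1, 1]
a[-1] = a[-1]*a[1] = 1*1 = 1 → [1, 1]
a[0] = a[1]*a[-1] = 1*1 = 1 → [1, 1]
a[-1] = a[0]*a[-1] = 1*1 = 1 → [1, 1]
insert 0 at 2 → [1, 1, 0]
a[-1] = a[0]-a[0] = 1-1 = 0 → [1, 1, 0]
a[-2]+a[2] = 1+0 = 1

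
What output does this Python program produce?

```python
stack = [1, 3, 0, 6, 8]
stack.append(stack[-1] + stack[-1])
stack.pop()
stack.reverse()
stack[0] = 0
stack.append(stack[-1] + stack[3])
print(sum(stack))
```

14

append stack[-1]+stack[-1] = 8+8 = 16 → [1, 3, 0, 6, 8, 16]
pop() removes 16 → [1, 3, 0, 6, 8]
reverse → [8, 6, 0, 3, 1]
stack[0] = 0 → [0, 6, 0, 3, 1]
append stack[-1]+stack[3] = 1+3 = 4 → [0, 6, 0, 3, 1, 4]
sum = 14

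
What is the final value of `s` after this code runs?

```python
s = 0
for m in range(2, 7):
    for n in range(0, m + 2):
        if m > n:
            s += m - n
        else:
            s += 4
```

95

m=2,n=0: 2>0, s = 0+2 = 2
m=2,n=1: 2>1, s = 2+1 = 3
m=2,n=2: not 2>2, s = 3+4 = 7
m=2,n=3: not 2>3, s = 7+4 = 11
m=3,n=0: 3>0, s = 11+3 = 14
m=3,n=1: 3>1, s = 14+2 = 16
m=3,n=2: 3>2, s = 16+1 = 17
m=3,n=3: not 3>3, s = 17+4 = 21
m=3,n=4: not 3>4, s = 21+4 = 25
m=4,n=0: 4>0, s = 25+4 = 29
m=4,n=1: 4>1, s = 29+3 = 32
m=4,n=2: 4>2, s = 32+2 = 34
m=4,n=3: 4>3, s = 34+1 = 35
m=4,n=4: not 4>4, s = 35+4 = 39
m=4,n=5: not 4>5, s = 39+4 = 43
m=5,n=0: 5>0, s = 43+5 = 48
m=5,n=1: 5>1, s = 48+4 = 52
m=5,n=2: 5>2, s = 52+3 = 55
m=5,n=3: 5>3, s = 55+2 = 57
m=5,n=4: 5>4, s = 57+1 = 58
m=5,n=5: not 5>5, s = 58+4 = 62
m=5,n=6: not 5>6, s = 62+4 = 66
m=6,n=0: 6>0, s = 66+6 = 72
m=6,n=1: 6>1, s = 72+5 = 77
m=6,n=2: 6>2, s = 77+4 = 81
m=6,n=3: 6>3, s = 81+3 = 84
m=6,n=4: 6>4, s = 84+2 = 86
m=6,n=5: 6>5, s = 86+1 = 87
m=6,n=6: not 6>6, s = 87+4 = 91
m=6,n=7: not 6>7, s = 91+4 = 95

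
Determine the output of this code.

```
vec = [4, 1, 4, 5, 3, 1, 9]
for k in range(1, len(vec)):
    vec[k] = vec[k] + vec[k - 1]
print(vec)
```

[4, 5, 9, 14, 17, 18, 27]

k=1: vec[1] = 1+4 = 5 → [4, 5, 4, 5, 3, 1, 9]
k=2: vec[2] = 4+5 = 9 → [4, 5, 9, 5, 3, 1, 9]
k=3: vec[3] = 5+9 = 14 → [4, 5, 9, 14, 3, 1, 9]
k=4: vec[4] = 3+14 = 17 → [4, 5, 9, 14, 17, 1, 9]
k=5: vec[5] = 1+17 = 18 → [4, 5, 9, 14, 17, 18, 9]
k=6: vec[6] = 9+18 = 27 → [4, 5, 9, 14, 17, 18, 27]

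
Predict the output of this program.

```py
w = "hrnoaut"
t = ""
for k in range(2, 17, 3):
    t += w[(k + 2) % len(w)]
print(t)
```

ahotn

k=2: add w[4]='a' → 'a'
k=5: add w[0]='h' → 'ah'
k=8: add w[3]='o' → 'aho'
k=11: add w[6]='t' → 'ahot'
k=14: add w[2]='n' → 'ahotn'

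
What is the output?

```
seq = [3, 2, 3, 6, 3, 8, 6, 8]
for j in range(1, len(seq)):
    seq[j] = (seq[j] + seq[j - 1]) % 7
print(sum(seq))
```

23

j=1: seq[1] = (2+3)%7 = 5 → [3, 5, 3, 6, 3, 8, 6, 8]
j=2: seq[2] = (3+5)%7 = 1 → [3, 5, 1, 6, 3, 8, 6, 8]
j=3: seq[3] = (6+1)%7 = 0 → [3, 5, 1, 0, 3, 8, 6, 8]
j=4: seq[4] = (3+0)%7 = 3 → [3, 5, 1, 0, 3, 8, 6, 8]
j=5: seq[5] = (8+3)%7 = 4 → [3, 5, 1, 0, 3, 4, 6, 8]
j=6: seq[6] = (6+4)%7 = 3 → [3, 5, 1, 0, 3, 4, 3, 8]
j=7: seq[7] = (8+3)%7 = 4 → [3, 5, 1, 0, 3, 4, 3, 4]
sum = 23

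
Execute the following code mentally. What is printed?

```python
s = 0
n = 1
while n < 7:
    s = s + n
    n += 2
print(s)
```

n=1: s = 0+1 = 1
n=3: s = 1+3 = 4
n=5: s = 4+5 = 9

9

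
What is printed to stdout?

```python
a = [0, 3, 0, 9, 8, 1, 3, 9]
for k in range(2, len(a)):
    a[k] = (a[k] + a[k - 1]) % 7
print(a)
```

[0, 3, 3, 5, 6, 0, 3, 5]

k=2: a[2] = (0+3)%7 = 3 → [0, 3, 3, 9, 8, 1, 3, 9]
k=3: a[3] = (9+3)%7 = 5 → [0, 3, 3, 5, 8, 1, 3, 9]
k=4: a[4] = (8+5)%7 = 6 → [0, 3, 3, 5, 6, 1, 3, 9]
k=5: a[5] = (1+6)%7 = 0 → [0, 3, 3, 5, 6, 0, 3, 9]
k=6: a[6] = (3+0)%7 = 3 → [0, 3, 3, 5, 6, 0, 3, 9]
k=7: a[7] = (9+3)%7 = 5 → [0, 3, 3, 5, 6, 0, 3, 5]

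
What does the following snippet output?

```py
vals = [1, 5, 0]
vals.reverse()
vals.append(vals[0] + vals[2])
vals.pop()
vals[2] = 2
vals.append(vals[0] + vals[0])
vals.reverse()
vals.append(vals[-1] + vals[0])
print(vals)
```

[0, 2, 5, 0, 0]

reverse → [0, 5, 1]
append vals[0]+vals[2] = 0+1 = 1 → [0, 5, 1, 1]
pop() removes 1 → [0, 5, 1]
vals[2] = 2 → [0, 5, 2]
append vals[0]+vals[0] = 0+0 = 0 → [0, 5, 2, 0]
reverse → [0, 2, 5, 0]
append vals[-1]+vals[0] = 0+0 = 0 → [0, 2, 5, 0, 0]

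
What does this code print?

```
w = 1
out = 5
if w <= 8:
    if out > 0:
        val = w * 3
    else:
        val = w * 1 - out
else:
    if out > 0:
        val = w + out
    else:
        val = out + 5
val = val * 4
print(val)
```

w=1, out=5
w <= 8 is True; out > 0 is True
→ val = w * 3 = 3
val = 3*4 = 12

12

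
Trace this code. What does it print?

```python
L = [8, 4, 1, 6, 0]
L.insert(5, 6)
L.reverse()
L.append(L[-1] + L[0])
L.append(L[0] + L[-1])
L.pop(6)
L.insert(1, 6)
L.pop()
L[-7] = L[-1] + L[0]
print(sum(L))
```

insert 6 at 5 → [8, 4, 1, 6, 0, 6]
reverse → [6, 0, 6, 1, 4, 8]
append L[-1]+L[0] = 8+6 = 14 → [6, 0, 6, 1, 4, 8, 14]
append L[0]+L[-1] = 6+14 = 20 → [6, 0, 6, 1, 4, 8, 14, 20]
pop(6) removes 14 → [6, 0, 6, 1, 4, 8, 20]
insert 6 at 1 → [6, 6, 0, 6, 1, 4, 8, 20]
pop() removes 20 → [6, 6, 0, 6, 1, 4, 8]
L[-7] = L[-1]+L[0] = 8+6 = 14 → [14, 6, 0, 6, 1, 4, 8]
sum = 39

39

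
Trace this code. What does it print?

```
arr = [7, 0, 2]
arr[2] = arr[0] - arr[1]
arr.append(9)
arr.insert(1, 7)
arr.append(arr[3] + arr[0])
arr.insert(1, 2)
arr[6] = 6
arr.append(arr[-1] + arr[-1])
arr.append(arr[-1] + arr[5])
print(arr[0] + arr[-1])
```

arr[2] = arr[0]-arr[1] = 7-0 = 7 → [7, 0, 7]
append 9 → [7, 0, 7, 9]
insert 7 at 1 → [7, 7, 0, 7, 9]
append arr[3]+arr[0] = 7+7 = 14 → [7, 7, 0, 7, 9, 14]
insert 2 at 1 → [7, 2, 7, 0, 7, 9, 14]
arr[6] = 6 → [7, 2, 7, 0, 7, 9, 6]
append arr[-1]+arr[-1] = 6+6 = 12 → [7, 2, 7, 0, 7, 9, 6, 12]
append arr[-1]+arr[5] = 12+9 = 21 → [7, 2, 7, 0, 7, 9, 6, 12, 21]
arr[0]+arr[-1] = 7+21 = 28

28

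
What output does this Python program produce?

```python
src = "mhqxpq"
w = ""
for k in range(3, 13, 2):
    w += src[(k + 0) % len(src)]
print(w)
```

xqhxq

k=3: add src[3]='x' → 'x'
k=5: add src[5]='q' → 'xq'
k=7: add src[1]='h' → 'xqh'
k=9: add src[3]='x' → 'xqhx'
k=11: add src[5]='q' → 'xqhxq'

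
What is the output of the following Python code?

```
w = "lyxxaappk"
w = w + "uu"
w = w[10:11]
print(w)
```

u

+ 'uu' → 'lyxxaappkuu'
slice [10:11] → 'u'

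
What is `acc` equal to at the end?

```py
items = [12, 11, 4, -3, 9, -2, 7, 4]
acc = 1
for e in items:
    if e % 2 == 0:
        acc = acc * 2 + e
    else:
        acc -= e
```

e=12: even, acc = 1*2+12 = 14
e=11: not even, acc = 14-11 = 3
e=4: even, acc = 3*2+4 = 10
e=-3: not even, acc = 10-(-3) = 13
e=9: not even, acc = 13-9 = 4
e=-2: even, acc = 4*2+(-2) = 6
e=7: not even, acc = 6-7 = -1
e=4: even, acc = (-1)*2+4 = 2

2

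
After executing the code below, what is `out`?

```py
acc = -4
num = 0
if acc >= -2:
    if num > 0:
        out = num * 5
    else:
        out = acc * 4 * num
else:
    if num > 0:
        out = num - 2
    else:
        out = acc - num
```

acc=-4, num=0
acc >= -2 is False; num > 0 is False
→ out = acc - num = -4

-4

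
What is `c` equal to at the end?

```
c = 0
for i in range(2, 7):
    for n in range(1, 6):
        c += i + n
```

i=2,n=1: c = 0+3 = 3
i=2,n=2: c = 3+4 = 7
i=2,n=3: c = 7+5 = 12
i=2,n=4: c = 12+6 = 18
i=2,n=5: c = 18+7 = 25
i=3,n=1: c = 25+4 = 29
i=3,n=2: c = 29+5 = 34
i=3,n=3: c = 34+6 = 40
i=3,n=4: c = 40+7 = 47
i=3,n=5: c = 47+8 = 55
i=4,n=1: c = 55+5 = 60
i=4,n=2: c = 60+6 = 66
i=4,n=3: c = 66+7 = 73
i=4,n=4: c = 73+8 = 81
i=4,n=5: c = 81+9 = 90
i=5,n=1: c = 90+6 = 96
i=5,n=2: c = 96+7 = 103
i=5,n=3: c = 103+8 = 111
i=5,n=4: c = 111+9 = 120
i=5,n=5: c = 120+10 = 130
i=6,n=1: c = 130+7 = 137
i=6,n=2: c = 137+8 = 145
i=6,n=3: c = 145+9 = 154
i=6,n=4: c = 154+10 = 164
i=6,n=5: c = 164+11 = 175

175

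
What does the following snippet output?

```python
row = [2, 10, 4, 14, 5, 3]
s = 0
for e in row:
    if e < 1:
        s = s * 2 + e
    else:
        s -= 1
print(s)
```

-6

e=2: not <1, s = 0-1 = -1
e=10: not <1, s = (-1)-1 = -2
e=4: not <1, s = (-2)-1 = -3
e=14: not <1, s = (-3)-1 = -4
e=5: not <1, s = (-4)-1 = -5
e=3: not <1, s = (-5)-1 = -6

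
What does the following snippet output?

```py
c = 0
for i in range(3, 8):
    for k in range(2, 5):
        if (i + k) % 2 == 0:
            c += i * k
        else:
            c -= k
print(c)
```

i=3,k=2: odd sum, c = 0-2 = -2
i=3,k=3: even sum, c = (-2)+9 = 7
i=3,k=4: odd sum, c = 7-4 = 3
i=4,k=2: even sum, c = 3+8 = 11
i=4,k=3: odd sum, c = 11-3 = 8
i=4,k=4: even sum, c = 8+16 = 24
i=5,k=2: odd sum, c = 24-2 = 22
i=5,k=3: even sum, c = 22+15 = 37
i=5,k=4: odd sum, c = 37-4 = 33
i=6,k=2: even sum, c = 33+12 = 45
i=6,k=3: odd sum, c = 45-3 = 42
i=6,k=4: even sum, c = 42+24 = 66
i=7,k=2: odd sum, c = 66-2 = 64
i=7,k=3: even sum, c = 64+21 = 85
i=7,k=4: odd sum, c = 85-4 = 81

81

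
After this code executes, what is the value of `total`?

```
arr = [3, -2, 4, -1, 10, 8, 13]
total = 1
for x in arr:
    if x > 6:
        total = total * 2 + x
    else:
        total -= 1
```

45

x=3: not >6, total = 1-1 = 0
x=-2: not >6, total = 0-1 = -1
x=4: not >6, total = (-1)-1 = -2
x=-1: not >6, total = (-2)-1 = -3
x=10: >6, total = (-3)*2+10 = 4
x=8: >6, total = 4*2+8 = 16
x=13: >6, total = 16*2+13 = 45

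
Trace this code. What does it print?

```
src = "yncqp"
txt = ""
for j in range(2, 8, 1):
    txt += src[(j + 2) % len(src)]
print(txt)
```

j=2: add src[4]='p' → 'p'
j=3: add src[0]='y' → 'py'
j=4: add src[1]='n' → 'pyn'
j=5: add src[2]='c' → 'pync'
j=6: add src[3]='q' → 'pyncq'
j=7: add src[4]='p' → 'pyncqp'

pyncqp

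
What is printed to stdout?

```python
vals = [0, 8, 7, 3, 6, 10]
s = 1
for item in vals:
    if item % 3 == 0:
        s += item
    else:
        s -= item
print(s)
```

item=0: %3==0, s = 1+0 = 1
item=8: not %3==0, s = 1-8 = -7
item=7: not %3==0, s = (-7)-7 = -14
item=3: %3==0, s = (-14)+3 = -11
item=6: %3==0, s = (-11)+6 = -5
item=10: not %3==0, s = (-5)-10 = -15

-15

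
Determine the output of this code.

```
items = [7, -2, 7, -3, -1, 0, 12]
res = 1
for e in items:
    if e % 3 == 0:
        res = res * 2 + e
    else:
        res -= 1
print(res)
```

e=7: not %3==0, res = 1-1 = 0
e=-2: not %3==0, res = 0-1 = -1
e=7: not %3==0, res = (-1)-1 = -2
e=-3: %3==0, res = (-2)*2+(-3) = -7
e=-1: not %3==0, res = (-7)-1 = -8
e=0: %3==0, res = (-8)*2+0 = -16
e=12: %3==0, res = (-16)*2+12 = -20

-20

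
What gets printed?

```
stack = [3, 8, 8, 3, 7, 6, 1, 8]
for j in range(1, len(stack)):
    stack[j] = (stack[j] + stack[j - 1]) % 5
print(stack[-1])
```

4

j=1: stack[1] = (8+3)%5 = 1 → [3, 1, 8, 3, 7, 6, 1, 8]
j=2: stack[2] = (8+1)%5 = 4 → [3, 1, 4, 3, 7, 6, 1, 8]
j=3: stack[3] = (3+4)%5 = 2 → [3, 1, 4, 2, 7, 6, 1, 8]
j=4: stack[4] = (7+2)%5 = 4 → [3, 1, 4, 2, 4, 6, 1, 8]
j=5: stack[5] = (6+4)%5 = 0 → [3, 1, 4, 2, 4, 0, 1, 8]
j=6: stack[6] = (1+0)%5 = 1 → [3, 1, 4, 2, 4, 0, 1, 8]
j=7: stack[7] = (8+1)%5 = 4 → [3, 1, 4, 2, 4, 0, 1, 4]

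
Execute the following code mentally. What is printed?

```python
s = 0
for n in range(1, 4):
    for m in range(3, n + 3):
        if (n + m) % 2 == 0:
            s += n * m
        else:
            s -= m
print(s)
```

n=1,m=3: even sum, s = 0+3 = 3
n=2,m=3: odd sum, s = 3-3 = 0
n=2,m=4: even sum, s = 0+8 = 8
n=3,m=3: even sum, s = 8+9 = 17
n=3,m=4: odd sum, s = 17-4 = 13
n=3,m=5: even sum, s = 13+15 = 28

28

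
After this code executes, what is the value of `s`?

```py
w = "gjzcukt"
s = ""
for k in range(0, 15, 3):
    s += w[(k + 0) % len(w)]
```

k=0: add w[0]='g' → 'g'
k=3: add w[3]='c' → 'gc'
k=6: add w[6]='t' → 'gct'
k=9: add w[2]='z' → 'gctz'
k=12: add w[5]='k' → 'gctzk'

'gctzk'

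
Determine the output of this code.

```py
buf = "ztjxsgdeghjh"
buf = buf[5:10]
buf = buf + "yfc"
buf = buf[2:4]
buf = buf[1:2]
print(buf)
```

slice [5:10] → 'gdegh'
+ 'yfc' → 'gdeghyfc'
slice [2:4] → 'eg'
slice [1:2] → 'g'

g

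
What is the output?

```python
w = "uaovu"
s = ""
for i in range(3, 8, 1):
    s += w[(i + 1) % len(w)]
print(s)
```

i=3: add w[4]='u' → 'u'
i=4: add w[0]='u' → 'uu'
i=5: add w[1]='a' → 'uua'
i=6: add w[2]='o' → 'uuao'
i=7: add w[3]='v' → 'uuaov'

uuaov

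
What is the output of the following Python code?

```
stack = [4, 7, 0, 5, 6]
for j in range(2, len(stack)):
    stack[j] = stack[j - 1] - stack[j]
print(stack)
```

[4, 7, 7, 2, -4]

j=2: stack[2] = 7-0 = 7 → [4, 7, 7, 5, 6]
j=3: stack[3] = 7-5 = 2 → [4, 7, 7, 2, 6]
j=4: stack[4] = 2-6 = -4 → [4, 7, 7, 2, -4]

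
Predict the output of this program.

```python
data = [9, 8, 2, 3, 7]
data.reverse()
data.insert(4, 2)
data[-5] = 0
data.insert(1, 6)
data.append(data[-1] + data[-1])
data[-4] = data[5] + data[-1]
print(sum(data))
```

64

reverse → [7, 3, 2, 8, 9]
insert 2 at 4 → [7, 3, 2, 8, 2, 9]
data[-5] = 0 → [7, 0, 2, 8, 2, 9]
insert 6 at 1 → [7, 6, 0, 2, 8, 2, 9]
append data[-1]+data[-1] = 9+9 = 18 → [7, 6, 0, 2, 8, 2, 9, 18]
data[-4] = data[5]+data[-1] = 2+18 = 20 → [7, 6, 0, 2, 20, 2, 9, 18]
sum = 64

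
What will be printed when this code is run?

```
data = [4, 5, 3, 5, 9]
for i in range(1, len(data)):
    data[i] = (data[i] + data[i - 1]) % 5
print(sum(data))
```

13

i=1: data[1] = (5+4)%5 = 4 → [4, 4, 3, 5, 9]
i=2: data[2] = (3+4)%5 = 2 → [4, 4, 2, 5, 9]
i=3: data[3] = (5+2)%5 = 2 → [4, 4, 2, 2, 9]
i=4: data[4] = (9+2)%5 = 1 → [4, 4, 2, 2, 1]
sum = 13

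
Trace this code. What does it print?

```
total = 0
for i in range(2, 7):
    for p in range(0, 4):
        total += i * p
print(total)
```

i=2,p=0: total = 0+0 = 0
i=2,p=1: total = 0+2 = 2
i=2,p=2: total = 2+4 = 6
i=2,p=3: total = 6+6 = 12
i=3,p=0: total = 12+0 = 12
i=3,p=1: total = 12+3 = 15
i=3,p=2: total = 15+6 = 21
i=3,p=3: total = 21+9 = 30
i=4,p=0: total = 30+0 = 30
i=4,p=1: total = 30+4 = 34
i=4,p=2: total = 34+8 = 42
i=4,p=3: total = 42+12 = 54
i=5,p=0: total = 54+0 = 54
i=5,p=1: total = 54+5 = 59
i=5,p=2: total = 59+10 = 69
i=5,p=3: total = 69+15 = 84
i=6,p=0: total = 84+0 = 84
i=6,p=1: total = 84+6 = 90
i=6,p=2: total = 90+12 = 102
i=6,p=3: total = 102+18 = 120

120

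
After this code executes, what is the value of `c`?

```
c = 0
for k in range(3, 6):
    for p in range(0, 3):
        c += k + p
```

45

k=3,p=0: c = 0+3 = 3
k=3,p=1: c = 3+4 = 7
k=3,p=2: c = 7+5 = 12
k=4,p=0: c = 12+4 = 16
k=4,p=1: c = 16+5 = 21
k=4,p=2: c = 21+6 = 27
k=5,p=0: c = 27+5 = 32
k=5,p=1: c = 32+6 = 38
k=5,p=2: c = 38+7 = 45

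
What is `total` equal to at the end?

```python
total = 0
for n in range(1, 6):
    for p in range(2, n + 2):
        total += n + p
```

n=1,p=2: total = 0+3 = 3
n=2,p=2: total = 3+4 = 7
n=2,p=3: total = 7+5 = 12
n=3,p=2: total = 12+5 = 17
n=3,p=3: total = 17+6 = 23
n=3,p=4: total = 23+7 = 30
n=4,p=2: total = 30+6 = 36
n=4,p=3: total = 36+7 = 43
n=4,p=4: total = 43+8 = 51
n=4,p=5: total = 51+9 = 60
n=5,p=2: total = 60+7 = 67
n=5,p=3: total = 67+8 = 75
n=5,p=4: total = 75+9 = 84
n=5,p=5: total = 84+10 = 94
n=5,p=6: total = 94+11 = 105

105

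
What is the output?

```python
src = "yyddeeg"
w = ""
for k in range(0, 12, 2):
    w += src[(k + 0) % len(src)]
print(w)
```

ydegyd

k=0: add src[0]='y' → 'y'
k=2: add src[2]='d' → 'yd'
k=4: add src[4]='e' → 'yde'
k=6: add src[6]='g' → 'ydeg'
k=8: add src[1]='y' → 'ydegy'
k=10: add src[3]='d' → 'ydegyd'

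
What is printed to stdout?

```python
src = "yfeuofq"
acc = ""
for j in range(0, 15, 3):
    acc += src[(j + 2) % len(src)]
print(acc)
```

j=0: add src[2]='e' → 'e'
j=3: add src[5]='f' → 'ef'
j=6: add src[1]='f' → 'eff'
j=9: add src[4]='o' → 'effo'
j=12: add src[0]='y' → 'effoy'

effoy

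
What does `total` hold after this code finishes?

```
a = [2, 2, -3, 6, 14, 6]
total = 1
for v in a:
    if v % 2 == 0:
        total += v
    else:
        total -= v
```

34

v=2: even, total = 1+2 = 3
v=2: even, total = 3+2 = 5
v=-3: not even, total = 5-(-3) = 8
v=6: even, total = 8+6 = 14
v=14: even, total = 14+14 = 28
v=6: even, total = 28+6 = 34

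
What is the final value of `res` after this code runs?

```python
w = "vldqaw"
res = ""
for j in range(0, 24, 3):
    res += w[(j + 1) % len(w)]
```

'lalalala'

j=0: add w[1]='l' → 'l'
j=3: add w[4]='a' → 'la'
j=6: add w[1]='l' → 'lal'
j=9: add w[4]='a' → 'lala'
j=12: add w[1]='l' → 'lalal'
j=15: add w[4]='a' → 'lalala'
j=18: add w[1]='l' → 'lalalal'
j=21: add w[4]='a' → 'lalalala'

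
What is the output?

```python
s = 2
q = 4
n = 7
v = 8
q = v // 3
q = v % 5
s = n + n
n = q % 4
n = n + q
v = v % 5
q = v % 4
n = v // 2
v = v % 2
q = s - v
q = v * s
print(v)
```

q = 8//3 = 2
q = 8%5 = 3
s = 7+7 = 14
n = 3%4 = 3
n = 3+3 = 6
v = 8%5 = 3
q = 3%4 = 3
n = 3//2 = 1
v = 3%2 = 1
q = 14-1 = 13
q = 1*14 = 14

1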